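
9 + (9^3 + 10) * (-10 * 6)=-44331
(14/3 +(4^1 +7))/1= 47/3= 15.67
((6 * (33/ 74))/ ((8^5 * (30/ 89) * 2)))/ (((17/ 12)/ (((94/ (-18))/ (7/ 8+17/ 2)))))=-46013/ 966144000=-0.00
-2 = -2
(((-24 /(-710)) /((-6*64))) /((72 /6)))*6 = -1 /22720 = -0.00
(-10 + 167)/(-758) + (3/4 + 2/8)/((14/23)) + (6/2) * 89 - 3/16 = 11386601/42448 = 268.25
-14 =-14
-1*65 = -65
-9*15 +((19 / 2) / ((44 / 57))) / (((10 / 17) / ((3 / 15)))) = -575589 / 4400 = -130.82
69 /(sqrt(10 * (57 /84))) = 69 * sqrt(1330) /95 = 26.49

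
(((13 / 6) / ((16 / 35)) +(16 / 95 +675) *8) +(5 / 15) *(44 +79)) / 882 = 49677433 / 8043840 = 6.18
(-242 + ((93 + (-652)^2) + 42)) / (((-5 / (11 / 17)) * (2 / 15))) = -14024901 / 34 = -412497.09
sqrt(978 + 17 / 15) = sqrt(220305) / 15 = 31.29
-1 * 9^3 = -729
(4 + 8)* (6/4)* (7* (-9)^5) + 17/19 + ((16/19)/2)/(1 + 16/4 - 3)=-141363285/19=-7440172.89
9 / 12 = 3 / 4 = 0.75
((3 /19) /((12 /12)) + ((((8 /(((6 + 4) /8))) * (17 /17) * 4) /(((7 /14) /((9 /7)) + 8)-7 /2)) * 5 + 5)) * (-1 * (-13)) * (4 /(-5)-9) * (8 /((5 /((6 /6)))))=-1335152 /209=-6388.29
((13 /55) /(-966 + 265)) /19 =-13 /732545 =-0.00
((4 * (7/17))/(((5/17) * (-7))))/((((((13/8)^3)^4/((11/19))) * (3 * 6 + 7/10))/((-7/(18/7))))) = 13469017440256/67727533451052267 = 0.00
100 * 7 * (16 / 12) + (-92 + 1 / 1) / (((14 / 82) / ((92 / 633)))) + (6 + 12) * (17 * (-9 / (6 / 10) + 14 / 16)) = -2925627 / 844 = -3466.38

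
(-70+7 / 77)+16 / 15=-11359 / 165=-68.84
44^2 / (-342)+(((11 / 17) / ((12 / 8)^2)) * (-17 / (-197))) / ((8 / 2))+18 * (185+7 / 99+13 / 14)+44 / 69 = 3342.97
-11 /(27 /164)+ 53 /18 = -3449 /54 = -63.87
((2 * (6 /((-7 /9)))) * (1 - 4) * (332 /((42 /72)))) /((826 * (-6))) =-107568 /20237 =-5.32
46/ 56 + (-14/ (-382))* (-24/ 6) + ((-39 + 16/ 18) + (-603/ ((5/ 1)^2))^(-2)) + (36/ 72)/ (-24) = -291340178743/ 7778323728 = -37.46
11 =11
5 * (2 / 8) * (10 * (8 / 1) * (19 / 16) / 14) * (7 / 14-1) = -475 / 112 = -4.24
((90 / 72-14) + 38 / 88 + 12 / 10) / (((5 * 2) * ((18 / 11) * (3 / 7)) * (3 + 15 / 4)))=-8561 / 36450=-0.23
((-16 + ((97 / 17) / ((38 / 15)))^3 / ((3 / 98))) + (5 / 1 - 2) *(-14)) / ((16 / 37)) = 1572244743697 / 2156689088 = 729.01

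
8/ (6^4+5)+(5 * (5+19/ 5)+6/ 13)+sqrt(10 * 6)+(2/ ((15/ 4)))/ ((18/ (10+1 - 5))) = 2 * sqrt(15)+33978994/ 761085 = 52.39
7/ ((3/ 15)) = 35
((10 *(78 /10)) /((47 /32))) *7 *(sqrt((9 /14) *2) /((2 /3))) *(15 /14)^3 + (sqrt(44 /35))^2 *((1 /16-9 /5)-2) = -3289 /700 + 4738500 *sqrt(7) /16121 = 772.98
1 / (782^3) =1 / 478211768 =0.00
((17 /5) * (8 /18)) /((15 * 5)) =68 /3375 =0.02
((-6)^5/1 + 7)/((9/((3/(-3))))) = 7769/9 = 863.22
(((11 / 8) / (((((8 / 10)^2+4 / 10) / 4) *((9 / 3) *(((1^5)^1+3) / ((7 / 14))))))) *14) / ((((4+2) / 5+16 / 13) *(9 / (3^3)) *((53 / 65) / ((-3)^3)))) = -126.07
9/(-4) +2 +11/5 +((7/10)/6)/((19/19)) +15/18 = 29/10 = 2.90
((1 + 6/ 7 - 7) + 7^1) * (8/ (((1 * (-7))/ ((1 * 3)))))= -312/ 49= -6.37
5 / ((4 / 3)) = 15 / 4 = 3.75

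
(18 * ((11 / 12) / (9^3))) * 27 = 11 / 18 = 0.61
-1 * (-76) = 76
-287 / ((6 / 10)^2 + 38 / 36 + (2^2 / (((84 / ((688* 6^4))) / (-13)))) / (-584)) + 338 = 73504675316 / 217664707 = 337.70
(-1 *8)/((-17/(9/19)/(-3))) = -216/323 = -0.67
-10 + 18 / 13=-112 / 13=-8.62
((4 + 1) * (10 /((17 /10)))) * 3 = 1500 /17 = 88.24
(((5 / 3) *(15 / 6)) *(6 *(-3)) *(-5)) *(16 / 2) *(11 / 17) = 33000 / 17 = 1941.18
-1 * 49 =-49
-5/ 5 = -1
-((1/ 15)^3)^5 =-1/ 437893890380859375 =-0.00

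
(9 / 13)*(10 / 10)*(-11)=-99 / 13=-7.62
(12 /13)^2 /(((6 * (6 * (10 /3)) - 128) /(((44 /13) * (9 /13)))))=-7128 /28561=-0.25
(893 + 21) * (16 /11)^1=14624 /11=1329.45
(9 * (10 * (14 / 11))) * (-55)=-6300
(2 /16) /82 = 1 /656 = 0.00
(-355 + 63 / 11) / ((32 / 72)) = -17289 / 22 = -785.86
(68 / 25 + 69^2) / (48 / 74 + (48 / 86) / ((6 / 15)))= 189476963 / 81300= 2330.59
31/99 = 0.31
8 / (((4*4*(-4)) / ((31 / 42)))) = -0.09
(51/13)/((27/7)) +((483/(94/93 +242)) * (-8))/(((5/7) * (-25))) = 78810536/41315625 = 1.91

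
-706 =-706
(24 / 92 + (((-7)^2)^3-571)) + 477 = 2703771 / 23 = 117555.26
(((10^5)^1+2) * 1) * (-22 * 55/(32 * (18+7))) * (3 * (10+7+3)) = -9075181.50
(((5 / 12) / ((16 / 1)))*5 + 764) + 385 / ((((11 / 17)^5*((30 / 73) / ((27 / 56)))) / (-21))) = -232929179315 / 2811072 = -82861.34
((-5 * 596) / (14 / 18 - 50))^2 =719312400 / 196249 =3665.30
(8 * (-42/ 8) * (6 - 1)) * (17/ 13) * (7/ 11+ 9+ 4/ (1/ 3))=-849660/ 143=-5941.68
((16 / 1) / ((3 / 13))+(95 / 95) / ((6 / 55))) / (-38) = -157 / 76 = -2.07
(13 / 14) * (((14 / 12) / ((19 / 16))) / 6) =26 / 171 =0.15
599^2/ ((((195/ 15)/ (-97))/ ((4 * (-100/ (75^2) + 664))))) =-1599856343696/ 225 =-7110472638.65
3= 3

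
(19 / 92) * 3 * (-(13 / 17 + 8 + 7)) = -3819 / 391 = -9.77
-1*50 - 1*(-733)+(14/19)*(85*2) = 15357/19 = 808.26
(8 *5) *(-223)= -8920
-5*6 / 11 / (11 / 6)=-180 / 121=-1.49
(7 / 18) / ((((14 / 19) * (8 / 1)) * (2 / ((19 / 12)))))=361 / 6912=0.05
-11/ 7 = -1.57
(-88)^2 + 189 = 7933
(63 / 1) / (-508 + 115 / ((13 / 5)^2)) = -3549 / 27659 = -0.13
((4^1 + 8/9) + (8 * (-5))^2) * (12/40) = 481.47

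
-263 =-263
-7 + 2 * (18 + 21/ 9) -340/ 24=19.50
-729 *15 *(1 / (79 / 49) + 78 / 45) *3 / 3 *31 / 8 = -63028611 / 632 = -99728.81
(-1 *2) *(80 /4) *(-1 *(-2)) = -80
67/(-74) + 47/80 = -941/2960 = -0.32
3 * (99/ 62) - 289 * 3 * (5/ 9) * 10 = -895009/ 186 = -4811.88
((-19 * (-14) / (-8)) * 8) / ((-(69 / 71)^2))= 1340906 / 4761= 281.64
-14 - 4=-18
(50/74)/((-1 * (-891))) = 25/32967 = 0.00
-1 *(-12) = 12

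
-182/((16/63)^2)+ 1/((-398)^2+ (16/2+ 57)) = -57235674823/20284032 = -2821.71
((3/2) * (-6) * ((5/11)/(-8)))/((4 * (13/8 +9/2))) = 45/2156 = 0.02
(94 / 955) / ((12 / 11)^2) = 0.08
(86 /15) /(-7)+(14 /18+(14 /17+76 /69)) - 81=-9744358 /123165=-79.12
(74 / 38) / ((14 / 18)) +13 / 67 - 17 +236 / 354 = -364519 / 26733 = -13.64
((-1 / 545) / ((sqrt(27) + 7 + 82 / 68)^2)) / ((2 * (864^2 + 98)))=-1167271 / 16383226720182795 + 609212 * sqrt(3) / 16383226720182795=-0.00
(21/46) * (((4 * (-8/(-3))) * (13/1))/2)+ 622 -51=13861/23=602.65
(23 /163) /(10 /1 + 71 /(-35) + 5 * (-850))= -805 /24200773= -0.00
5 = 5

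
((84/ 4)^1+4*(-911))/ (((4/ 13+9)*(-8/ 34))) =800683/ 484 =1654.30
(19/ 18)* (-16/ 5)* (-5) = 152/ 9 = 16.89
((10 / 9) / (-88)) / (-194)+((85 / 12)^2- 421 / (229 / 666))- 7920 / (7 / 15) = -496581349249 / 27366416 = -18145.65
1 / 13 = 0.08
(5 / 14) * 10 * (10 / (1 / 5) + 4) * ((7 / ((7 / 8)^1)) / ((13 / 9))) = 97200 / 91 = 1068.13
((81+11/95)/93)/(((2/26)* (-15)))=-100178/132525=-0.76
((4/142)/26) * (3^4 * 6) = 486/923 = 0.53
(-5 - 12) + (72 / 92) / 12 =-779 / 46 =-16.93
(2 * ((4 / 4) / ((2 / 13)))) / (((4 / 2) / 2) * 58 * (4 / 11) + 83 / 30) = 4290 / 7873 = 0.54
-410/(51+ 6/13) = -5330/669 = -7.97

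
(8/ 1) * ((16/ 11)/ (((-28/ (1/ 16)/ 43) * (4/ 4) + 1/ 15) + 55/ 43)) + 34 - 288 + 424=2715170/ 16093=168.72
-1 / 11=-0.09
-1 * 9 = -9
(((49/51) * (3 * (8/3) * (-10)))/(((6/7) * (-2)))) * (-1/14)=-490/153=-3.20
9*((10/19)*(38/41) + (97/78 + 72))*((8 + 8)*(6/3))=21234.64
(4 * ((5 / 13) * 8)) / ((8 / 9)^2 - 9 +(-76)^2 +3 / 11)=8910 / 4175717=0.00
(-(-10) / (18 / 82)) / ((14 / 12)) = 820 / 21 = 39.05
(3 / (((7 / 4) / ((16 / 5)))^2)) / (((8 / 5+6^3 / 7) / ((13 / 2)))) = 4992 / 2485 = 2.01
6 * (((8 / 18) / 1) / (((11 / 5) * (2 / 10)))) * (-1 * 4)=-800 / 33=-24.24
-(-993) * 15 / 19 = 14895 / 19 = 783.95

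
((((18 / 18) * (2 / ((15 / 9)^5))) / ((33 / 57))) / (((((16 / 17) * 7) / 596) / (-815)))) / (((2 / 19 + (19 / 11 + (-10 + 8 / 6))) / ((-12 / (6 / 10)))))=-217313907102 / 3749375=-57960.04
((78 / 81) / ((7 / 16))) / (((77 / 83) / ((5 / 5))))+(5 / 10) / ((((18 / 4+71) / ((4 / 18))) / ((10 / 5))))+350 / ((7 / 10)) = 1103971696 / 2197503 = 502.38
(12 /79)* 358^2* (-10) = -15379680 /79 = -194679.49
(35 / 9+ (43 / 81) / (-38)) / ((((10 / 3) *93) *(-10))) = -11927 / 9541800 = -0.00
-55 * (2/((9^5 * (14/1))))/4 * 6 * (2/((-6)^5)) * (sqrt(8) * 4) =55 * sqrt(2)/133923132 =0.00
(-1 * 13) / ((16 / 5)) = -65 / 16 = -4.06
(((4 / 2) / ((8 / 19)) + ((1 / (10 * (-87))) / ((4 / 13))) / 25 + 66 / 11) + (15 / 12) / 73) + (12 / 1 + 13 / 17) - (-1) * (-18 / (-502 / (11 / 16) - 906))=22873951891133 / 971595033000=23.54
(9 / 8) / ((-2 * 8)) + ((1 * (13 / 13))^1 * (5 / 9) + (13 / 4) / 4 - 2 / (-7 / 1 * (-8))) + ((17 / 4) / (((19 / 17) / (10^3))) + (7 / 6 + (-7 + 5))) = 582689683 / 153216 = 3803.06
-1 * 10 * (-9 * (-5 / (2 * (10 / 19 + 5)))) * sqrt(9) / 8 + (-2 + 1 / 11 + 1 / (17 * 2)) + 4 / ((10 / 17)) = -10.35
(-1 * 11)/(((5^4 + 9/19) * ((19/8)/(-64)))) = 1408/2971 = 0.47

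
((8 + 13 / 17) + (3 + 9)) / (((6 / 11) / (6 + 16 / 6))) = 329.93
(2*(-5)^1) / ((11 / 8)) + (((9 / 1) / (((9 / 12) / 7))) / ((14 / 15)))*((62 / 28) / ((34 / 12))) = 82550 / 1309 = 63.06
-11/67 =-0.16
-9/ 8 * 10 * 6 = -135/ 2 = -67.50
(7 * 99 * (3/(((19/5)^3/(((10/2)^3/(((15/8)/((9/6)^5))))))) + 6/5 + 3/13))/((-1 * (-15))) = 11991423213/8916700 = 1344.83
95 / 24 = 3.96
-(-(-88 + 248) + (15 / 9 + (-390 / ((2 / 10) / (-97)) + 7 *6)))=-567101 / 3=-189033.67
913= 913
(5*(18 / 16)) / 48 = 15 / 128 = 0.12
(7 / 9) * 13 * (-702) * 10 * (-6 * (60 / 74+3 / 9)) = 18028920 / 37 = 487268.11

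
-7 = -7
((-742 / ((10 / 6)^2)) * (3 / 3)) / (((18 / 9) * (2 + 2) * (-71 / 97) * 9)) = 35987 / 7100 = 5.07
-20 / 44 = -5 / 11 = -0.45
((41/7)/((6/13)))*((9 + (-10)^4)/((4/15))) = 26673985/56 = 476321.16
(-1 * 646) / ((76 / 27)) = -459 / 2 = -229.50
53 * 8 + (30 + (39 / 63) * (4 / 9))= 85858 / 189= 454.28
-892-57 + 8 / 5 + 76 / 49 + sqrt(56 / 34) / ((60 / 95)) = -231733 / 245 + 19*sqrt(119) / 102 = -943.82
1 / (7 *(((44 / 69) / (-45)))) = -10.08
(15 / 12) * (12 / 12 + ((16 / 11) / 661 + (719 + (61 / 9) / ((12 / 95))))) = 3037650665 / 3141072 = 967.07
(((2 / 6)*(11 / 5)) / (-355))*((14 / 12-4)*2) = 187 / 15975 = 0.01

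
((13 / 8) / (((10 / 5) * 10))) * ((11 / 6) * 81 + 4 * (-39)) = -0.61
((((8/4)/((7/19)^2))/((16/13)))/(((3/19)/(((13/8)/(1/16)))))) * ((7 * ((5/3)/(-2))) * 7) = -5795855/72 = -80497.99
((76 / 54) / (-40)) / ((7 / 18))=-19 / 210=-0.09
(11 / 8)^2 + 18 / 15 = 989 / 320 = 3.09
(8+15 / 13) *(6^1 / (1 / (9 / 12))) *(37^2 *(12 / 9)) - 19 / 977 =954984035 / 12701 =75189.67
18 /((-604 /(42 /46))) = -189 /6946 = -0.03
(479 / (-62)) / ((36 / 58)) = -13891 / 1116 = -12.45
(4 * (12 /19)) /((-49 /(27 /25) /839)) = -46.72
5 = 5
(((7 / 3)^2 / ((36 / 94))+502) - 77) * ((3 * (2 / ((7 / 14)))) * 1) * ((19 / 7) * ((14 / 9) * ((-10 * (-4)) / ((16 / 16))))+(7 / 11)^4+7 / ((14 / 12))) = 3282507468158 / 3557763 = 922632.41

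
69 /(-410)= -69 /410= -0.17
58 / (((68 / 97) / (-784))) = -1102696 / 17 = -64864.47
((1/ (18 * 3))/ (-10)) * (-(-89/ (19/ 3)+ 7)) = -0.01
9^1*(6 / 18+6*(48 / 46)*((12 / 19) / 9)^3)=476343 / 157757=3.02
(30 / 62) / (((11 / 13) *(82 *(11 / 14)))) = 1365 / 153791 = 0.01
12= 12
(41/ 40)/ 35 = 41/ 1400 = 0.03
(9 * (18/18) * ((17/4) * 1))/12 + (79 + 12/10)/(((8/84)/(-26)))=-1751313/80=-21891.41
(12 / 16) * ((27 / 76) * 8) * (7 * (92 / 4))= 13041 / 38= 343.18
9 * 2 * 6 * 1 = 108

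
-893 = -893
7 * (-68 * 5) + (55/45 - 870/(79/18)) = -1832251/711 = -2577.01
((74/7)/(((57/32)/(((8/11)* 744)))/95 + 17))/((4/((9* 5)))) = 264268800/37775437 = 7.00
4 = 4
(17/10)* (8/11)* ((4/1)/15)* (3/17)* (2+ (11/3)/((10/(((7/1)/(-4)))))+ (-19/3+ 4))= -78/1375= -0.06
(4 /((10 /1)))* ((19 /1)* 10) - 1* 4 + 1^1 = 73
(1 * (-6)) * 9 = -54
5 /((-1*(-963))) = 5 /963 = 0.01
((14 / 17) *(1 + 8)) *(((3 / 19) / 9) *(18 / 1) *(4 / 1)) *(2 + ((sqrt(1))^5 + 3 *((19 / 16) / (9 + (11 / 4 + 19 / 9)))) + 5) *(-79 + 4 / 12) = -980158032 / 161177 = -6081.25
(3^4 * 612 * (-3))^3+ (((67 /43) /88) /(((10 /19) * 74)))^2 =-25789254152795022788752197071 /7840896025600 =-3289069778325696.00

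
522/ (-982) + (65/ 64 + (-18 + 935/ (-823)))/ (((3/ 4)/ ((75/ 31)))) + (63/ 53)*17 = -411921527751/ 10622796784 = -38.78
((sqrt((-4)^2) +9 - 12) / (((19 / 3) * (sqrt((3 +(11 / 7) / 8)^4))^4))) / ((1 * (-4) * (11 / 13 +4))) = -44904466087936 / 60075736466656684377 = -0.00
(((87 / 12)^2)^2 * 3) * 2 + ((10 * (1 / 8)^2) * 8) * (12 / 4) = 2122323 / 128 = 16580.65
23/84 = 0.27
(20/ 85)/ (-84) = -1/ 357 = -0.00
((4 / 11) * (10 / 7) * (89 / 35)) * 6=4272 / 539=7.93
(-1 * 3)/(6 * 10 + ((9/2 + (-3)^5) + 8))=6/341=0.02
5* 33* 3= 495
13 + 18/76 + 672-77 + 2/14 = 161829/266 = 608.38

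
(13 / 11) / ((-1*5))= -0.24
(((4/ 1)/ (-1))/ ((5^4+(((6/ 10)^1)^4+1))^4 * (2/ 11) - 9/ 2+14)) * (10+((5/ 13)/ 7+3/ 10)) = -1405883789062500/ 948496833004049364262591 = -0.00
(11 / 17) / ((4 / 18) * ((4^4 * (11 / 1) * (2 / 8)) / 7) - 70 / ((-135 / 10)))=2079 / 88468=0.02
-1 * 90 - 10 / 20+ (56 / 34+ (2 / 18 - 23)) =-34193 / 306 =-111.74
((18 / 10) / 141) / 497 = 3 / 116795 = 0.00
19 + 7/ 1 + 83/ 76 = 2059/ 76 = 27.09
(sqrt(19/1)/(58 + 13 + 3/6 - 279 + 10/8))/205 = -0.00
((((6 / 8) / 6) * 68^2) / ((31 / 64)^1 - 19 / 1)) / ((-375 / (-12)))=-147968 / 148125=-1.00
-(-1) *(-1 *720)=-720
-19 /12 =-1.58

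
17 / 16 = 1.06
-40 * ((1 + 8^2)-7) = -2320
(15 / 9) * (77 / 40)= 3.21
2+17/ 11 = 39/ 11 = 3.55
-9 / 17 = -0.53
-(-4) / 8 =1 / 2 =0.50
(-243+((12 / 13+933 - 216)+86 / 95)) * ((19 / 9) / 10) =100.45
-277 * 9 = -2493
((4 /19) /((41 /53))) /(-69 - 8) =-212 /59983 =-0.00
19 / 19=1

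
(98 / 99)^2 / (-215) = -9604 / 2107215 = -0.00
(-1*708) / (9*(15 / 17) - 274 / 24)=144432 / 709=203.71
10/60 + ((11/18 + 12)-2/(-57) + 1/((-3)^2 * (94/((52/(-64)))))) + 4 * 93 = 10996385/28576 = 384.81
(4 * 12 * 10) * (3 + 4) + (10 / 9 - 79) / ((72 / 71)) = 2127509 / 648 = 3283.19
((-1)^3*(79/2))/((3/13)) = -1027/6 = -171.17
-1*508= -508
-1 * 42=-42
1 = 1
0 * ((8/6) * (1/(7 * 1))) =0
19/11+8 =107/11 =9.73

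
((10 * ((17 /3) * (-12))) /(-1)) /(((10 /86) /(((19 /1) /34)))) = 3268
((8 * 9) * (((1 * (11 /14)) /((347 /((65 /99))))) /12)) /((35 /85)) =1105 /51009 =0.02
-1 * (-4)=4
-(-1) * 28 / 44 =7 / 11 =0.64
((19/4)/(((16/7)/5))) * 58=19285/32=602.66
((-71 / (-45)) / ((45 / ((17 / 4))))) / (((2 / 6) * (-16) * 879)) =-1207 / 37972800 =-0.00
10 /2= 5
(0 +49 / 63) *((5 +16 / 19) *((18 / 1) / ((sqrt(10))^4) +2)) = 28231 / 2850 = 9.91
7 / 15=0.47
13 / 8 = 1.62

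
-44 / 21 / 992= -11 / 5208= -0.00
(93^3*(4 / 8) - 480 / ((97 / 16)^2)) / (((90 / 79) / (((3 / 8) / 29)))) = 199289330329 / 43657760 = 4564.81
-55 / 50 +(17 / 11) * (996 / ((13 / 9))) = 1522307 / 1430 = 1064.55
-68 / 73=-0.93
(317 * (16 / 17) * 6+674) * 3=125670 / 17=7392.35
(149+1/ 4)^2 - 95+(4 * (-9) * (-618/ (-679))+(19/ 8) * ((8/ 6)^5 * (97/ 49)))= 409649963771/ 18479664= 22167.61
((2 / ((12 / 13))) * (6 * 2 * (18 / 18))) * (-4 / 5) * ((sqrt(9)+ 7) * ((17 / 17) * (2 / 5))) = -416 / 5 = -83.20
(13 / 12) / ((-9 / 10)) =-65 / 54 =-1.20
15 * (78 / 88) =585 / 44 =13.30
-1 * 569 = -569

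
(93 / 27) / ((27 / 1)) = 31 / 243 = 0.13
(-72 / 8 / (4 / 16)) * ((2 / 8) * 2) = -18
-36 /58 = -18 /29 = -0.62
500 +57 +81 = 638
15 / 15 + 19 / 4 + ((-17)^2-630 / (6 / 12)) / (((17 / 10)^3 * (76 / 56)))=-52229019 / 373388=-139.88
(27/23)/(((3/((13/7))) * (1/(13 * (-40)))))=-60840/161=-377.89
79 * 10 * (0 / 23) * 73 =0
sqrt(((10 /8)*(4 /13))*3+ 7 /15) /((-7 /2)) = -4*sqrt(15405) /1365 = -0.36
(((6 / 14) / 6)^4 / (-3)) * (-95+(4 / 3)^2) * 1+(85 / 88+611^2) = 4259436392011 / 11409552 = 373321.97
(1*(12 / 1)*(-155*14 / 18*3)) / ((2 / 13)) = -28210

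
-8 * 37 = -296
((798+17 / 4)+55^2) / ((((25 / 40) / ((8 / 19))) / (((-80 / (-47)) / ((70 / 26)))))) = 7278336 / 4465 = 1630.09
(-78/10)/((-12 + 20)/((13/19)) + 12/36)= -1521/2345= -0.65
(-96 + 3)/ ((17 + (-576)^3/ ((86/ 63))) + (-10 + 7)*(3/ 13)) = 51987/ 78256659556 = 0.00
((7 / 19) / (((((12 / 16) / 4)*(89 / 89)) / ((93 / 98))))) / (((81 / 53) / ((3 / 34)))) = 6572 / 61047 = 0.11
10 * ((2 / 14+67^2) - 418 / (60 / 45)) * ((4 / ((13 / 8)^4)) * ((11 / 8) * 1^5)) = 6584821760 / 199927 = 32936.13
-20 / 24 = -5 / 6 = -0.83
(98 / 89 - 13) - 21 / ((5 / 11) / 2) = -46413 / 445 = -104.30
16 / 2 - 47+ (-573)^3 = -188132556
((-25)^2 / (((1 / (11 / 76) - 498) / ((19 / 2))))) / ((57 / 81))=-17.18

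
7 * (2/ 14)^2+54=379/ 7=54.14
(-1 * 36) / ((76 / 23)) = -207 / 19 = -10.89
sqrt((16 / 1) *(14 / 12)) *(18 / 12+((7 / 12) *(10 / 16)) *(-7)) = -101 *sqrt(42) / 144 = -4.55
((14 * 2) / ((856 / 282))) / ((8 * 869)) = 987 / 743864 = 0.00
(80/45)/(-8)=-2/9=-0.22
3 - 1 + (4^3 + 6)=72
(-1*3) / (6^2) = -1 / 12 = -0.08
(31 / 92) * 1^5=31 / 92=0.34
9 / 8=1.12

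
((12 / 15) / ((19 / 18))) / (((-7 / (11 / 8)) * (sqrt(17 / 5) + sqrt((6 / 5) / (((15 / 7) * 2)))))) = -0.06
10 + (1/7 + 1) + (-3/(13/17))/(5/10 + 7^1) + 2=12.62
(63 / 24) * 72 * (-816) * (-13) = 2004912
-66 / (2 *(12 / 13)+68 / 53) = -2067 / 98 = -21.09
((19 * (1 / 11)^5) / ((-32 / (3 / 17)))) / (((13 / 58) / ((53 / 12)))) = -29203 / 2277905344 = -0.00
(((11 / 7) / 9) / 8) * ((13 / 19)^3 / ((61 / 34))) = 410839 / 105436548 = 0.00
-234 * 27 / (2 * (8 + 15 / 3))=-243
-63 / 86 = -0.73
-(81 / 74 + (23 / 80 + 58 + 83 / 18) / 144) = -5874659 / 3836160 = -1.53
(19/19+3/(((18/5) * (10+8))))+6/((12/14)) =869/108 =8.05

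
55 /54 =1.02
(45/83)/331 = 0.00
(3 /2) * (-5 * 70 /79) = -525 /79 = -6.65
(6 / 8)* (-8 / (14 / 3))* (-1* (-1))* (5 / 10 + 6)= -117 / 14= -8.36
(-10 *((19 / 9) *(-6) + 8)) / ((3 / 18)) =280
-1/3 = -0.33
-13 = -13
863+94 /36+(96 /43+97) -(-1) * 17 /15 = 3738331 /3870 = 965.98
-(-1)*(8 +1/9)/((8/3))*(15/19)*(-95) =-1825/8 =-228.12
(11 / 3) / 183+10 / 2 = 2756 / 549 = 5.02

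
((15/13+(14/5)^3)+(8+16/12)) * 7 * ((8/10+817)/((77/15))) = 646638549/17875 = 36175.58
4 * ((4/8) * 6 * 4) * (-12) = -576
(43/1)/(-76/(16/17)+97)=172/65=2.65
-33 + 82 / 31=-941 / 31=-30.35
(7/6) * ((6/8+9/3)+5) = 10.21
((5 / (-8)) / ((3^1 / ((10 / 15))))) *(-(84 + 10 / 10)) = 425 / 36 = 11.81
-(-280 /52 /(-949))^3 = -343000 /1877710756753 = -0.00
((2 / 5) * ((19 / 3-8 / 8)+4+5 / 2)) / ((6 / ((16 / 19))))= 568 / 855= 0.66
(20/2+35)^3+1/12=91125.08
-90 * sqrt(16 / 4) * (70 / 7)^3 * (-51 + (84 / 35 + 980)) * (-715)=119871180000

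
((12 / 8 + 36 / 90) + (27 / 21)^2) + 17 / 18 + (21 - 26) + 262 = 576602 / 2205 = 261.50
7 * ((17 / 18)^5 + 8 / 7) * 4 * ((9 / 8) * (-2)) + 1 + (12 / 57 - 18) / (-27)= -469437941 / 3989088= -117.68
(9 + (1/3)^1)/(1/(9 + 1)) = 280/3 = 93.33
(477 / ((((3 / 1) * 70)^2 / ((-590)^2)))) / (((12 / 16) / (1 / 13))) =737972 / 1911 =386.17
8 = 8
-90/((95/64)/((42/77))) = -6912/209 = -33.07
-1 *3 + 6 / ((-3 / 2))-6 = -13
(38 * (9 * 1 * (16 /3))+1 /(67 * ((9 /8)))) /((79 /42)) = 15398320 /15879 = 969.73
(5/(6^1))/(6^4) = 5/7776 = 0.00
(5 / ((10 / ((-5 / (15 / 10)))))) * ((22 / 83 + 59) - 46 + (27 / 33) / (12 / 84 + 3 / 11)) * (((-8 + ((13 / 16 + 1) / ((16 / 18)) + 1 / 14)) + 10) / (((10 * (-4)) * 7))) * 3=149017863 / 133267456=1.12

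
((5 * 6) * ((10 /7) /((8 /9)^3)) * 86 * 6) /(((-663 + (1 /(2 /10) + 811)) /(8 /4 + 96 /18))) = 2873475 /1904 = 1509.18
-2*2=-4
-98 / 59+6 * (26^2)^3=109356184606 / 59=1853494654.34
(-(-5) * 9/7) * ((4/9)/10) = 0.29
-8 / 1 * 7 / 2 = -28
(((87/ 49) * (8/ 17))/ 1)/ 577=696/ 480641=0.00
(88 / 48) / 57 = 11 / 342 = 0.03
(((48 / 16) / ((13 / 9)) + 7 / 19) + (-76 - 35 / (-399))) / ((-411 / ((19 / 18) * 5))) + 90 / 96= 4341475 / 2308176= 1.88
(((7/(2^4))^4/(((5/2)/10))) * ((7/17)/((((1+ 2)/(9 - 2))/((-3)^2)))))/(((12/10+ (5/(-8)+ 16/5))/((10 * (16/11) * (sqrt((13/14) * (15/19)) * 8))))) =1260525 * sqrt(51870)/8584048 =33.44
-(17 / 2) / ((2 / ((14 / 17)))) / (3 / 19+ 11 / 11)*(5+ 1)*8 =-1596 / 11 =-145.09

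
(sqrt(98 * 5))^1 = 7 * sqrt(10) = 22.14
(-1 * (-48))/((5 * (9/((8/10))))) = 64/75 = 0.85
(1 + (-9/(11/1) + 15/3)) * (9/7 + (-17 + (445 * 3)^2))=711101505/77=9235084.48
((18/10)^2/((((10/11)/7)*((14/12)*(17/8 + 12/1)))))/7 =0.22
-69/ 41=-1.68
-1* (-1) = 1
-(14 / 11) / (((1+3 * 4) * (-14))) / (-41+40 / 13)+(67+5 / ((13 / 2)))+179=17396971 / 70499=246.77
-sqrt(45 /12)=-1.94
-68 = -68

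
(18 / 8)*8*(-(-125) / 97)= 2250 / 97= 23.20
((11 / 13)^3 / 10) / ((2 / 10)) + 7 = 32089 / 4394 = 7.30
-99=-99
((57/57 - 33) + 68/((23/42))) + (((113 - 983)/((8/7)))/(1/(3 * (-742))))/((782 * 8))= 4542365/12512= 363.04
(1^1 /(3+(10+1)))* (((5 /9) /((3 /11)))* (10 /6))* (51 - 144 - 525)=-28325 /189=-149.87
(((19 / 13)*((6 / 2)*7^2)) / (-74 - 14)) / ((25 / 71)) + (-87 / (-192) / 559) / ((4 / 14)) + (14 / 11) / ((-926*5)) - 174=-1648347249777 / 9110358400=-180.93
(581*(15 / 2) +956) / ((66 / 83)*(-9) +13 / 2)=-882041 / 109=-8092.12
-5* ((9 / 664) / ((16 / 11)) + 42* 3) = -6693615 / 10624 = -630.05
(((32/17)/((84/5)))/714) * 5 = 100/127449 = 0.00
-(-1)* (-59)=-59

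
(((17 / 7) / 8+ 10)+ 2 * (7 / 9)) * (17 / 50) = 101609 / 25200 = 4.03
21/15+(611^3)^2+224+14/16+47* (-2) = 2081168542518211731/40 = 52029213562955293.28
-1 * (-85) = 85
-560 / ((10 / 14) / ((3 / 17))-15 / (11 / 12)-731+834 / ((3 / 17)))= -1617 / 11500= -0.14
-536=-536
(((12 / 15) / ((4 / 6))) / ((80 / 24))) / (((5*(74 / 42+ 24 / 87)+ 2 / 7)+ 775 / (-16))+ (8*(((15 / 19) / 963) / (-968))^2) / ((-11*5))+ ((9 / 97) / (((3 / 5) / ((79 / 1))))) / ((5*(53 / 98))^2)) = -47715853441271679384336 / 4810317187756879842588005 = -0.01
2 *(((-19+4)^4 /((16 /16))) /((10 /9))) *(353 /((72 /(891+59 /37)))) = 59019526125 /148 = 398780581.93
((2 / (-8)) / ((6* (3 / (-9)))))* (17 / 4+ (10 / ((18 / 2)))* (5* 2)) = 553 / 288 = 1.92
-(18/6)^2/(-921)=3/307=0.01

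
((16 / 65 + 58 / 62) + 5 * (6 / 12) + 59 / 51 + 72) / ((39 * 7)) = 15792617 / 56109690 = 0.28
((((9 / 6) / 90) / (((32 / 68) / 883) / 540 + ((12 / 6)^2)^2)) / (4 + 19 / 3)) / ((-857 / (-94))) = 19048959 / 1722804170108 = 0.00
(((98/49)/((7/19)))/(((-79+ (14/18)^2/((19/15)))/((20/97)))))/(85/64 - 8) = 12476160/5839540553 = 0.00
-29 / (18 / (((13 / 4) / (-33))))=377 / 2376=0.16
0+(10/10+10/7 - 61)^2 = 168100/49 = 3430.61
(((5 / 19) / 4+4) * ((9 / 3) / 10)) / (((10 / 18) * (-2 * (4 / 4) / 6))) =-25029 / 3800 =-6.59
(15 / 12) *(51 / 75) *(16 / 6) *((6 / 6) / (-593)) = -34 / 8895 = -0.00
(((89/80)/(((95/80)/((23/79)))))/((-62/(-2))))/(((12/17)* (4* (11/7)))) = 243593/122841840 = 0.00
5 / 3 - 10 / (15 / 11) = -17 / 3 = -5.67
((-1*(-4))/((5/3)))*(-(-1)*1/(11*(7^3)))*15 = 36/3773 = 0.01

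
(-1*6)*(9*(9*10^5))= -48600000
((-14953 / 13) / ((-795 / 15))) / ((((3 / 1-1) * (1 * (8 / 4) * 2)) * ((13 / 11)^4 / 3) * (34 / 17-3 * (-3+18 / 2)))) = -656780619 / 2518851712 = -0.26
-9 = -9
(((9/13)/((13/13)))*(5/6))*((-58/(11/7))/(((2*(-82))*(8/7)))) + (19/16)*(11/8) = 1310627/750464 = 1.75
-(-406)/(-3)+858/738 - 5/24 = -132229/984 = -134.38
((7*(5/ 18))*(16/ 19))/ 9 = 280/ 1539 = 0.18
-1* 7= -7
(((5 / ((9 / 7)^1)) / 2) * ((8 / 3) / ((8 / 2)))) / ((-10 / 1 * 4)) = -7 / 216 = -0.03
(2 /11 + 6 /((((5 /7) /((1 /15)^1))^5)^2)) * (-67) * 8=-2012269595616104386208 /20648288726806640625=-97.45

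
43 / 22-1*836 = -18349 / 22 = -834.05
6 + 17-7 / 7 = 22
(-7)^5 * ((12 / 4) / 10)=-50421 / 10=-5042.10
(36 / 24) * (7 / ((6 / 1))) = 7 / 4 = 1.75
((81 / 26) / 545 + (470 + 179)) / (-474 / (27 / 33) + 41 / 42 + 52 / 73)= -4699366021 / 4182651005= -1.12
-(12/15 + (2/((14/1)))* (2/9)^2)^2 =-5234944/8037225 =-0.65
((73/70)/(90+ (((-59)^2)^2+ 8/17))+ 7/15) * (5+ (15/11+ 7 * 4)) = 16517190987/1029983375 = 16.04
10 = 10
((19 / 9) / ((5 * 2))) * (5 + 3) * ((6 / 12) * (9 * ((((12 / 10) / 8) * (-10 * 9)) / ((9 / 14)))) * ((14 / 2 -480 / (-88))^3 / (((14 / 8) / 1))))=-1172536968 / 6655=-176188.88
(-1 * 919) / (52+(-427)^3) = 919 / 77854431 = 0.00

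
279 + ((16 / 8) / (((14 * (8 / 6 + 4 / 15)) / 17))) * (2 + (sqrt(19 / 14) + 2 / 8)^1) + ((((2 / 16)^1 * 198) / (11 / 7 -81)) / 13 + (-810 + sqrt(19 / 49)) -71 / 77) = -2353256209 / 4452448 + sqrt(19) / 7 + 85 * sqrt(266) / 784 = -526.14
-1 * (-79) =79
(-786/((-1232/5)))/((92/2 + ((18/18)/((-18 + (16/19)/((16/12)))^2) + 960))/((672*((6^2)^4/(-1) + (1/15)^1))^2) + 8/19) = 8408564134661703652738560/1109880917520100530716467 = 7.58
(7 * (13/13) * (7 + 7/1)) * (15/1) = 1470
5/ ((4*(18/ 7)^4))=12005/ 419904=0.03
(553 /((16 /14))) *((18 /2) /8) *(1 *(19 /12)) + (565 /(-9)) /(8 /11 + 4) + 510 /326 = 4150761817 /4882176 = 850.19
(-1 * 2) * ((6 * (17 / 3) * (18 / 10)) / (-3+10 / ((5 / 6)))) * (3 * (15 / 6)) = -102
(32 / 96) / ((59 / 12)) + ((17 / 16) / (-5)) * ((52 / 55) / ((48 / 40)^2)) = -6703 / 93456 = -0.07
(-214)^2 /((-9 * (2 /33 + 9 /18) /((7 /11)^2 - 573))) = 6345860128 /1221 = 5197264.64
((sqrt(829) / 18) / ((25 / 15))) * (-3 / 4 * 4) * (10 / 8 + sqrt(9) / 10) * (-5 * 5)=31 * sqrt(829) / 8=111.57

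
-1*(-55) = 55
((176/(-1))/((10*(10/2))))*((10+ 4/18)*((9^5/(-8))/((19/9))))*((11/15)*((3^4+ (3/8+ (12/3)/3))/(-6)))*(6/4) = -7248927411/3800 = -1907612.48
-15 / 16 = -0.94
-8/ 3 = -2.67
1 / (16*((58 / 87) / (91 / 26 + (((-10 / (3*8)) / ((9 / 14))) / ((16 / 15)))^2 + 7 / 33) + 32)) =3723755 / 1916294656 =0.00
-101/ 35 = -2.89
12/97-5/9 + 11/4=8095/3492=2.32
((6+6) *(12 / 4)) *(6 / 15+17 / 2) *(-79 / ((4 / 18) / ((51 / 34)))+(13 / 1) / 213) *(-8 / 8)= 121291959 / 710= 170833.75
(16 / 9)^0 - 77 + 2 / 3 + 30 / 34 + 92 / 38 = -69797 / 969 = -72.03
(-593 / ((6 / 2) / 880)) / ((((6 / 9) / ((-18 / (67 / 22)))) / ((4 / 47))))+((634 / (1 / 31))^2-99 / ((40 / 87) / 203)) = 48666819084149 / 125960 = 386367252.18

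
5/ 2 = 2.50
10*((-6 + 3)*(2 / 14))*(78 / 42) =-390 / 49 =-7.96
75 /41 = 1.83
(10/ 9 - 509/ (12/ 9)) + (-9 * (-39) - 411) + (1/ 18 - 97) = -6451/ 12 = -537.58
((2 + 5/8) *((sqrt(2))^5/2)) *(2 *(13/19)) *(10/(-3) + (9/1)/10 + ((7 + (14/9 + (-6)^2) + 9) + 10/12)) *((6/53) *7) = 1489306 *sqrt(2)/5035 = 418.31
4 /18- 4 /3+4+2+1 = 53 /9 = 5.89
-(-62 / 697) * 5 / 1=310 / 697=0.44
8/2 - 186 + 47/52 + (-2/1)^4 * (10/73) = -178.90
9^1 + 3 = 12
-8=-8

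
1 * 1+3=4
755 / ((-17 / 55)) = -41525 / 17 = -2442.65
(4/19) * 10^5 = 21052.63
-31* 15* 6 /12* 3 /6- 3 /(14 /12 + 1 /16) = -28011 /236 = -118.69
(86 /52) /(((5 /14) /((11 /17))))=3311 /1105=3.00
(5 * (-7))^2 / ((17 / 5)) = 6125 / 17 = 360.29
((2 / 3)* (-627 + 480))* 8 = -784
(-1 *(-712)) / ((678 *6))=0.18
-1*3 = -3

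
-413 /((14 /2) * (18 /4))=-118 /9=-13.11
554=554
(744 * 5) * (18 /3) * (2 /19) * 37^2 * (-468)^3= -6264193914501120 /19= -329694416552690.53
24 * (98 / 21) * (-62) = -6944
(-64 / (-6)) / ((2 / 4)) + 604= 1876 / 3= 625.33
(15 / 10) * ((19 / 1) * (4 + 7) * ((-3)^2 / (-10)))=-5643 / 20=-282.15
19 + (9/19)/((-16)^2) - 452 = -2106103/4864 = -433.00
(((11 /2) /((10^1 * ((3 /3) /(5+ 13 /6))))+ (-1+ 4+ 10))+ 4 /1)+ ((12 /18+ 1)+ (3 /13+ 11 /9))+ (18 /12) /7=795269 /32760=24.28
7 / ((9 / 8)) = 56 / 9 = 6.22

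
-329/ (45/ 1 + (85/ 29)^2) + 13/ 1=309221/ 45070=6.86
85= 85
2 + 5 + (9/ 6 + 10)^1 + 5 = 47/ 2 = 23.50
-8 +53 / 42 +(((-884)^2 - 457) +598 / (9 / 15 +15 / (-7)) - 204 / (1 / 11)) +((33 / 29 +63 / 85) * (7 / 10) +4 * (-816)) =775097.98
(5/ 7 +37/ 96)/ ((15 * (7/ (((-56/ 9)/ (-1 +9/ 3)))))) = -739/ 22680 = -0.03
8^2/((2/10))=320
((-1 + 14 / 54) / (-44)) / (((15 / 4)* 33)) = 4 / 29403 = 0.00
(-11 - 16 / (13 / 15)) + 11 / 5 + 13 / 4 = -6243 / 260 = -24.01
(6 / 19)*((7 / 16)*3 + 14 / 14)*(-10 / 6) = -185 / 152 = -1.22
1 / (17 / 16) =0.94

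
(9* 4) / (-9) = -4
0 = 0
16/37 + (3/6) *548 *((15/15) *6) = 60844/37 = 1644.43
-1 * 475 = -475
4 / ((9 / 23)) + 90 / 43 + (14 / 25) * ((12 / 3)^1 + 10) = 195002 / 9675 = 20.16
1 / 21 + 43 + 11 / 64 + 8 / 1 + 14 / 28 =69511 / 1344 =51.72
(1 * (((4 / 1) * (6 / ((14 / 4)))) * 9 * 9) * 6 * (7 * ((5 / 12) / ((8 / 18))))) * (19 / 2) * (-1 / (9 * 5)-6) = -1251207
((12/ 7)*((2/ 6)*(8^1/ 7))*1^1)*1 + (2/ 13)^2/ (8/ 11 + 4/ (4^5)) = 11687008/ 17050579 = 0.69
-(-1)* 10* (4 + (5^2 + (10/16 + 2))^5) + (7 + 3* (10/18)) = 7907746868579/49152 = 160883521.90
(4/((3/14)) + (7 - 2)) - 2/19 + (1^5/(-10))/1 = 13373/570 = 23.46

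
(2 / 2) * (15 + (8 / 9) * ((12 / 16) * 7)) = 59 / 3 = 19.67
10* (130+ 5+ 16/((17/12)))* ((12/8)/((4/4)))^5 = 3021705/272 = 11109.21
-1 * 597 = -597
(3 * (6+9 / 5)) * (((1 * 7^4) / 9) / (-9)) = -693.62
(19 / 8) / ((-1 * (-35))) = 19 / 280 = 0.07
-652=-652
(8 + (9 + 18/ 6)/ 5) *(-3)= -156/ 5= -31.20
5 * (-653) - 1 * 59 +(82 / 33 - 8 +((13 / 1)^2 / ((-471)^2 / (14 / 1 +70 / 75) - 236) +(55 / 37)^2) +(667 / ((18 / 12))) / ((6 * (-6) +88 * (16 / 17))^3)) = -41378451030865397871451 / 12436083353780162912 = -3327.29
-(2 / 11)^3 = -8 / 1331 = -0.01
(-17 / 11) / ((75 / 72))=-408 / 275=-1.48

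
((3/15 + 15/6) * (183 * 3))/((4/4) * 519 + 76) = 14823/5950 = 2.49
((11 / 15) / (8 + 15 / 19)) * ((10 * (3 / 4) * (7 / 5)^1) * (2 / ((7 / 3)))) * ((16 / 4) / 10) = 0.30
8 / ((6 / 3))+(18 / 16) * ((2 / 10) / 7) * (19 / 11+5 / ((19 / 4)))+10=117787 / 8360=14.09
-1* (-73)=73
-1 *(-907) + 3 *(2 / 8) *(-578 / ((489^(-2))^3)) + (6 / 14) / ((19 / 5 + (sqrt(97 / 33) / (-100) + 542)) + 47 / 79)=-51021326624534572526947742890464053 / 8608143340129522 + 1872300 *sqrt(3201) / 4304071670064761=-5927100027096770286.50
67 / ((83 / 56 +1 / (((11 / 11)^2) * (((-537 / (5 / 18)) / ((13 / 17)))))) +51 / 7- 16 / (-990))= 16954743960 / 2222747497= 7.63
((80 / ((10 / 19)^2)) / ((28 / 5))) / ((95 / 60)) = 228 / 7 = 32.57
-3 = -3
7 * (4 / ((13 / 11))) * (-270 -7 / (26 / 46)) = -1130668 / 169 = -6690.34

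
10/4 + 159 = 323/2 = 161.50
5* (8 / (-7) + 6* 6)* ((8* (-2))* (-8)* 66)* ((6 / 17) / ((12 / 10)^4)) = 268400000 / 1071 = 250606.91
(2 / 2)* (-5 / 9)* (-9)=5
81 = 81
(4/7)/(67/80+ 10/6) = 960/4207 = 0.23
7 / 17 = 0.41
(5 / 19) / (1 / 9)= 45 / 19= 2.37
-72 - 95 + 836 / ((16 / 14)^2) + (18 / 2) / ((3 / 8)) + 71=9089 / 16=568.06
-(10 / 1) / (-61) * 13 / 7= 130 / 427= 0.30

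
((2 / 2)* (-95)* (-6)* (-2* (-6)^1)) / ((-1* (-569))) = 6840 / 569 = 12.02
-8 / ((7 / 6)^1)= -48 / 7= -6.86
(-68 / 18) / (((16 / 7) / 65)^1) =-7735 / 72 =-107.43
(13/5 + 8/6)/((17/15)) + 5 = 144/17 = 8.47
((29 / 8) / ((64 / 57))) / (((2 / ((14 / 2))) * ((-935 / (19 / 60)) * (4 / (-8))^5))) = 73283 / 598400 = 0.12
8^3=512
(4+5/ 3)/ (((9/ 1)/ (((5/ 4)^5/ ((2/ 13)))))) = 690625/ 55296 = 12.49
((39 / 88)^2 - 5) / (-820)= 37199 / 6350080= 0.01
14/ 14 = 1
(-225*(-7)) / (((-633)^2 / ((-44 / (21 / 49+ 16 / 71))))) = -153076 / 578773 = -0.26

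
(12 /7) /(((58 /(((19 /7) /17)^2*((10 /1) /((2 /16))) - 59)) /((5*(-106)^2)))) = -271895132520 /2874683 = -94582.65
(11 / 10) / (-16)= -11 / 160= -0.07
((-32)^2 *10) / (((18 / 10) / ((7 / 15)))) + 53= 73111 / 27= 2707.81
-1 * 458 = -458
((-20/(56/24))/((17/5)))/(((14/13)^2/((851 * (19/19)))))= -10786425/5831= -1849.84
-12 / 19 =-0.63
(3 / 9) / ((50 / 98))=49 / 75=0.65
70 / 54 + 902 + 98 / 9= 24683 / 27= 914.19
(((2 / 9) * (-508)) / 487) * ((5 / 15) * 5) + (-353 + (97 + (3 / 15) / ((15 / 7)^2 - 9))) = -134872823 / 525960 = -256.43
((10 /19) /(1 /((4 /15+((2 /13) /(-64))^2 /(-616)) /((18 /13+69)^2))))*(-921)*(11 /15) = -130907860483 /6841400832000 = -0.02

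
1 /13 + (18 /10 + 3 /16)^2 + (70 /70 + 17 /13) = 6.33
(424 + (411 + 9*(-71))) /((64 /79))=3871 /16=241.94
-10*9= -90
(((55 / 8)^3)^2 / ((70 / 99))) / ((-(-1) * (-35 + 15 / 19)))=-416538280125 / 95420416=-4365.30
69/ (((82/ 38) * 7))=1311/ 287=4.57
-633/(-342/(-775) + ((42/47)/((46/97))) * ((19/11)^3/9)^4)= -3639922286422648171272525/3702241106072209691779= -983.17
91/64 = 1.42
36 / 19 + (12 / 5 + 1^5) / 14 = 2843 / 1330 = 2.14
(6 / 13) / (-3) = -2 / 13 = -0.15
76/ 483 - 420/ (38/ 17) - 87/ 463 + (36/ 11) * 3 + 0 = -8324452219/ 46738461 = -178.11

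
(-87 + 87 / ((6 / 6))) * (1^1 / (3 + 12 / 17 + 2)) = 0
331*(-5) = -1655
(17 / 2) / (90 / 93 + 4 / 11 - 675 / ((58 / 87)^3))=-23188 / 6211093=-0.00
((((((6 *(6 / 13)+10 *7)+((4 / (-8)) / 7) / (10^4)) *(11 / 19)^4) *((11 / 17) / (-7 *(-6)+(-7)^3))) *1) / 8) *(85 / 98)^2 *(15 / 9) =-362603069887729 / 131645393647272960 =-0.00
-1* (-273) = 273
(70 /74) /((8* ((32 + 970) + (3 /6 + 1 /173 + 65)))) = 6055 /54664836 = 0.00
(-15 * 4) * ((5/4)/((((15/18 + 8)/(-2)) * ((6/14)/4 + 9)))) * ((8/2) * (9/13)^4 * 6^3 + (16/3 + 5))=10019241680/25733461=389.35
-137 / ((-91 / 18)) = 27.10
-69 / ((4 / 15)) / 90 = -23 / 8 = -2.88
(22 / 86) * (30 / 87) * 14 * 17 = 20.99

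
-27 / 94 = -0.29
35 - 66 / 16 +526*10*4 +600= 173367 / 8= 21670.88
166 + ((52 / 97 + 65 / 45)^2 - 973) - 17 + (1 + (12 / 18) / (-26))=-819.10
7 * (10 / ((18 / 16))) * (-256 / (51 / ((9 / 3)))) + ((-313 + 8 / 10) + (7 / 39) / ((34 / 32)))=-12421549 / 9945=-1249.02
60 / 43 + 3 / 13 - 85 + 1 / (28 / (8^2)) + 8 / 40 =-1582577 / 19565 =-80.89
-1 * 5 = -5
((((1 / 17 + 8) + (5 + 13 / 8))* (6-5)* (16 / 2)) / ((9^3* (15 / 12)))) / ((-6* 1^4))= -3994 / 185895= -0.02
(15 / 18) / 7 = 5 / 42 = 0.12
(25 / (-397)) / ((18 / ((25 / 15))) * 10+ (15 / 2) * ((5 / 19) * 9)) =-0.00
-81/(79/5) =-405/79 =-5.13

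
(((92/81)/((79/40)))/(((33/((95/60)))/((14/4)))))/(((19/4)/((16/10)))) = 20608/633501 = 0.03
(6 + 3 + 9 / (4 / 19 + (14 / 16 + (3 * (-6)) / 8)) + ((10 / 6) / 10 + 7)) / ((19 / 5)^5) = 9334375 / 876539046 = 0.01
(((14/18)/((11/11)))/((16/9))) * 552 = 483/2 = 241.50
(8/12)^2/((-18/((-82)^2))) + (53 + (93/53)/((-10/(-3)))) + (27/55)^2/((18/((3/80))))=-233749225201/2077812000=-112.50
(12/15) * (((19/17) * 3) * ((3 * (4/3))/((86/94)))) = 42864/3655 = 11.73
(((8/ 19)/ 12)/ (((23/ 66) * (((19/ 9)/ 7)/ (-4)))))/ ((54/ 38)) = -1232/ 1311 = -0.94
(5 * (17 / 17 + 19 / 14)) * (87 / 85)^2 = 249777 / 20230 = 12.35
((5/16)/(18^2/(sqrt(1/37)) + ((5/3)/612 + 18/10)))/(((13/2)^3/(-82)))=2395658700/55317615094458431- 5597372808000* sqrt(37)/719128996227959603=-0.00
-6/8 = -3/4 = -0.75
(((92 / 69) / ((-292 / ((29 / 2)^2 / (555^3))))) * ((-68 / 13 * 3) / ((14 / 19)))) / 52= 271643 / 118107245529000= 0.00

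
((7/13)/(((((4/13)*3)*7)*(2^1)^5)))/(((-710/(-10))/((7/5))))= 7/136320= 0.00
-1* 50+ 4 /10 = -248 /5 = -49.60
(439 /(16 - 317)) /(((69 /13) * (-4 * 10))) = 5707 /830760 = 0.01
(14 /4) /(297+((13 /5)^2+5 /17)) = 2975 /258446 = 0.01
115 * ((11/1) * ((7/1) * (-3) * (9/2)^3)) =-19365885/8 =-2420735.62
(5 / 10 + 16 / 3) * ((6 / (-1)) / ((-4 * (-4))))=-35 / 16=-2.19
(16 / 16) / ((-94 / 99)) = -1.05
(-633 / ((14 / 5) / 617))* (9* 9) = -158177205 / 14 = -11298371.79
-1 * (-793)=793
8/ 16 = 1/ 2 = 0.50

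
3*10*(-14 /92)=-4.57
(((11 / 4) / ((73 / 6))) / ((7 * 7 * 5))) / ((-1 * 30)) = -11 / 357700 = -0.00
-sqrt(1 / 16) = -0.25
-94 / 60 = -47 / 30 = -1.57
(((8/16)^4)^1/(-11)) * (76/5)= -19/220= -0.09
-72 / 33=-24 / 11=-2.18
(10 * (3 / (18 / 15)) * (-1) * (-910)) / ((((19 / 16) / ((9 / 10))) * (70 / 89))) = 416520 / 19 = 21922.11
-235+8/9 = -2107/9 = -234.11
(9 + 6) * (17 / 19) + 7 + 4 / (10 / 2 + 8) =5120 / 247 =20.73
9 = 9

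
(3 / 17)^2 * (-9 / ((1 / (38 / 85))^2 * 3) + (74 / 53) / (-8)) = -10671381 / 442661300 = -0.02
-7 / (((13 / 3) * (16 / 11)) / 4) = -231 / 52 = -4.44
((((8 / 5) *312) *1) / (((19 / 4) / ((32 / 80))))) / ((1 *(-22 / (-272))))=2715648 / 5225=519.74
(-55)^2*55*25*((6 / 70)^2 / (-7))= -1497375 / 343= -4365.52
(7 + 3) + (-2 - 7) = 1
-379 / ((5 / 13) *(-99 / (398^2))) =780456508 / 495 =1576679.81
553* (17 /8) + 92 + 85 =10817 /8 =1352.12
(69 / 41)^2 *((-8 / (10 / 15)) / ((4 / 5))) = -71415 / 1681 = -42.48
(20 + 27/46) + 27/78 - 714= -207227/299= -693.07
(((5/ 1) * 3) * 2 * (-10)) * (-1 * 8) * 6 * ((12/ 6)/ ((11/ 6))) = 15709.09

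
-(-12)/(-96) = -1/8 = -0.12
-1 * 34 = -34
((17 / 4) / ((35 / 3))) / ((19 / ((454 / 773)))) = 11577 / 1028090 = 0.01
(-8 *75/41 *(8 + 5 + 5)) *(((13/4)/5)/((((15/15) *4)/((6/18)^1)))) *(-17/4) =60.64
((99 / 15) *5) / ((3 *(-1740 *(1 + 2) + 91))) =-11 / 5129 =-0.00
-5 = -5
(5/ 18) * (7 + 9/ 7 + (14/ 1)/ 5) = 3.08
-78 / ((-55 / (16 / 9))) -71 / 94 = 27389 / 15510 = 1.77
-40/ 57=-0.70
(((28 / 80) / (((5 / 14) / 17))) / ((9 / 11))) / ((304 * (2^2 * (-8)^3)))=-9163 / 280166400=-0.00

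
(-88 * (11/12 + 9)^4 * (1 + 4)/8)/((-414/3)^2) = -11029365655/394896384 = -27.93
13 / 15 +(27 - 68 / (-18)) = 1424 / 45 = 31.64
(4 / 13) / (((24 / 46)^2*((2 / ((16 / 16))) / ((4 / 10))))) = 529 / 2340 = 0.23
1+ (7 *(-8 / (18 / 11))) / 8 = -3.28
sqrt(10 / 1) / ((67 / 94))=94 * sqrt(10) / 67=4.44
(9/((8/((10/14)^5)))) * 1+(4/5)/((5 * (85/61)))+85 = 24378687889/285719000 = 85.32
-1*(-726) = 726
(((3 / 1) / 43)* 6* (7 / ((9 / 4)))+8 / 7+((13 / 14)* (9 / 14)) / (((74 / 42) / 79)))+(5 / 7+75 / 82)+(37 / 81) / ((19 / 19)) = 4630102361 / 147943908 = 31.30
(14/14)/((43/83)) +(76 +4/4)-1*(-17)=4125/43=95.93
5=5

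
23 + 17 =40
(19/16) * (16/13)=19/13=1.46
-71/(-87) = 71/87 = 0.82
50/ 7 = 7.14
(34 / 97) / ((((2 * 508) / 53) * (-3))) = -901 / 147828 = -0.01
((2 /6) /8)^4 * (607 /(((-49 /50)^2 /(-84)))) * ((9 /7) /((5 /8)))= -75875 /230496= -0.33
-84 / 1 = -84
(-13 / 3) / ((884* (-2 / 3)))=1 / 136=0.01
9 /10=0.90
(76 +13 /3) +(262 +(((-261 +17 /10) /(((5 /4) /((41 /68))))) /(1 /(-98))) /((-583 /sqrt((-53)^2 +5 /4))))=1027 /3 - 15628011 *sqrt(1249) /495550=-772.21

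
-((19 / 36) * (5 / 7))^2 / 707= -9025 / 44897328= -0.00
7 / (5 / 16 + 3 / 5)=560 / 73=7.67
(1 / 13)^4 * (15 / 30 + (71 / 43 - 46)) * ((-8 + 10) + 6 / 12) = -18855 / 4912492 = -0.00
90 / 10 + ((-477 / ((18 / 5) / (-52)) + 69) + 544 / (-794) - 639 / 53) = 146345589 / 21041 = 6955.26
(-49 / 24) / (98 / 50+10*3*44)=-1225 / 793176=-0.00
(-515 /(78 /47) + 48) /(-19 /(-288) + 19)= -982128 /71383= -13.76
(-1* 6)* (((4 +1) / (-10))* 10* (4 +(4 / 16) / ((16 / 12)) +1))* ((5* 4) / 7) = 6225 / 14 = 444.64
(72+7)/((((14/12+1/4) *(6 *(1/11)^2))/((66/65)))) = 1261788/1105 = 1141.89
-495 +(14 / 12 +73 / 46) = -33965 / 69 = -492.25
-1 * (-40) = 40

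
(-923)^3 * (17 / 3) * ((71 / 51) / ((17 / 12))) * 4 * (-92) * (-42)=-1150533576739456 / 17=-67678445690556.24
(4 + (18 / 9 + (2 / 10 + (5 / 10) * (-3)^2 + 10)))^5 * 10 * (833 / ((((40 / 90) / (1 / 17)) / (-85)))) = -2849306954699079 / 8000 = -356163369337.38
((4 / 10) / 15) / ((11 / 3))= 2 / 275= 0.01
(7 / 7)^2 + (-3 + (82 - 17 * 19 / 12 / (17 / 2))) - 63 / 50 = 5668 / 75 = 75.57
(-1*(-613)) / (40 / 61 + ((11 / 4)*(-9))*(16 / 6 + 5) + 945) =149572 / 184441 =0.81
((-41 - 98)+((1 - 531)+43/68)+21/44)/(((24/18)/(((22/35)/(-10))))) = 749373/23800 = 31.49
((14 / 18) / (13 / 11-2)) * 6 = -154 / 27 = -5.70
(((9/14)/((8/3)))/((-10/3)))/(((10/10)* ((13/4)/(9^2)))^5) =-9037745167392/12995255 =-695465.01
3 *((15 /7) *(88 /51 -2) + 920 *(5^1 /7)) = 234390 /119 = 1969.66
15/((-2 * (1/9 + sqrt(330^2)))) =-135/5942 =-0.02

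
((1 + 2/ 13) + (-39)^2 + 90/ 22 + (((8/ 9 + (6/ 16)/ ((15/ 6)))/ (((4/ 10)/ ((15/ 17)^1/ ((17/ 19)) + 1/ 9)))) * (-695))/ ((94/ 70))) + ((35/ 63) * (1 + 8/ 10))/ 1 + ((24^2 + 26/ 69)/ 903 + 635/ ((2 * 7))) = 25189876292333/ 256284392364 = 98.29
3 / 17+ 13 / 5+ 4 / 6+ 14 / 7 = 5.44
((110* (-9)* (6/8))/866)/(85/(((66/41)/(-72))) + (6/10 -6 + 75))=9075/39503456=0.00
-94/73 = -1.29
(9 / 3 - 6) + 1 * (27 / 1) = 24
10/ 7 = 1.43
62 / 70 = 31 / 35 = 0.89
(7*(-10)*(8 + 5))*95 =-86450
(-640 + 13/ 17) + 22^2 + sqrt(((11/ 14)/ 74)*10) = -2639/ 17 + sqrt(28490)/ 518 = -154.91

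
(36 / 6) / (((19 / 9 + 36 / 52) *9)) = 39 / 164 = 0.24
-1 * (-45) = 45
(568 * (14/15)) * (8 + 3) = 87472/15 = 5831.47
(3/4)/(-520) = -3/2080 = -0.00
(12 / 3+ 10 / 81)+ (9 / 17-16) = -15625 / 1377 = -11.35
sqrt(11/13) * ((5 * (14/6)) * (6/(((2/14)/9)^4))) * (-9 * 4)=-39697461720 * sqrt(143)/13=-36516353699.00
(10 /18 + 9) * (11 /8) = 473 /36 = 13.14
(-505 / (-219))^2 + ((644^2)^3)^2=5088976065685425978676226000000000.00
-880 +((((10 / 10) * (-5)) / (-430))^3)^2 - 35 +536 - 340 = -290883842062783 / 404567235136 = -719.00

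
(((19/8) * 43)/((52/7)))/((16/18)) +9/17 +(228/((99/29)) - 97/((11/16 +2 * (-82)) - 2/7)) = 83.38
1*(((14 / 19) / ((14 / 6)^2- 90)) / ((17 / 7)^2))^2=38118276 / 17461124179801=0.00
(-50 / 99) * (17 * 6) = -1700 / 33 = -51.52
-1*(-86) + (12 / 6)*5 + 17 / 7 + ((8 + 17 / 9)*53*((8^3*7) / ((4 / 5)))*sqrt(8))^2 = 25007818430929409 / 567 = 44105499878182.38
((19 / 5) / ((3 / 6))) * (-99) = -3762 / 5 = -752.40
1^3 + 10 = 11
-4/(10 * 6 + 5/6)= -24/365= -0.07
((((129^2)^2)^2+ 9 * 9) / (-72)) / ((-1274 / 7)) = 4260349001185569 / 728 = 5852127748881.28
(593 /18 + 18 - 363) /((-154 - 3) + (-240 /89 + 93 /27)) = 499913 /250316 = 2.00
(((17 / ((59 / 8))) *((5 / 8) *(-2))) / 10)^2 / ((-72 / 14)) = -0.02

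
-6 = -6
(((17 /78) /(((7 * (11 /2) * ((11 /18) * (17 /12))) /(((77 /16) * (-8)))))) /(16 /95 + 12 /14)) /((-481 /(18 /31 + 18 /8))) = 161595 /111862322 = 0.00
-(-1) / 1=1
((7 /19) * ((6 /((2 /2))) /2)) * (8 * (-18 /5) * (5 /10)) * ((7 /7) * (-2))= 3024 /95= 31.83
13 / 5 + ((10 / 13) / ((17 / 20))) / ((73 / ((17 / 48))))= 74147 / 28470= 2.60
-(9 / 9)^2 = -1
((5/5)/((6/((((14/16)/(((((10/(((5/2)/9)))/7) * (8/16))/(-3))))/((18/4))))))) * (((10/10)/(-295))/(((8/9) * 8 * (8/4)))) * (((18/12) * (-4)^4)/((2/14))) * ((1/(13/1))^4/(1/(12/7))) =49/33701980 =0.00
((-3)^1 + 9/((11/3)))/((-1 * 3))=2/11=0.18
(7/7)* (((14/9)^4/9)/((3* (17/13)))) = 499408/3011499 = 0.17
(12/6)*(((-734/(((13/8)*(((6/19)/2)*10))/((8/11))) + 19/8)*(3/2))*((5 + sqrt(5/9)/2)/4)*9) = -31764789/4576 - 10588263*sqrt(5)/45760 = -7459.00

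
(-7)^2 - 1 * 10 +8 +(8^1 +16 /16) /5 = 244 /5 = 48.80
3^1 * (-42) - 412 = -538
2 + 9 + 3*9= 38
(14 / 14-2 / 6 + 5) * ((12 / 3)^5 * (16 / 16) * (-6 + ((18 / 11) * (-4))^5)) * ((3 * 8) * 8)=-2156791525933056 / 161051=-13391978478.45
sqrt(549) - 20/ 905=-4/ 181 + 3 * sqrt(61)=23.41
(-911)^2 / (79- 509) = -829921 / 430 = -1930.05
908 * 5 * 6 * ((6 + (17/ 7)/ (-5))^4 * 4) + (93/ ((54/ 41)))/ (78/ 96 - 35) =148852506871419016/ 1477515375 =100745149.18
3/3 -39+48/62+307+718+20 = 31241/31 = 1007.77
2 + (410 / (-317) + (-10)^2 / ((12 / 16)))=127472 / 951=134.04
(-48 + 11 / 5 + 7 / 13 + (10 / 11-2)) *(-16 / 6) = 265136 / 2145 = 123.61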